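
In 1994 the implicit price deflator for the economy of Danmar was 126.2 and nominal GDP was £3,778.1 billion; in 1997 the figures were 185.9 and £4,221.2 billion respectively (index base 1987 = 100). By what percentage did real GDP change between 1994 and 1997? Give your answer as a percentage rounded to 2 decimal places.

-24.15%

Deflate each year: 1994 → 3778.1/1.262 = 2993.74; 1997 → 4221.2/1.859 = 2270.68.
So real GDP changed by 2270.68/2993.74 − 1 = -0.2415, i.e. -24.15%.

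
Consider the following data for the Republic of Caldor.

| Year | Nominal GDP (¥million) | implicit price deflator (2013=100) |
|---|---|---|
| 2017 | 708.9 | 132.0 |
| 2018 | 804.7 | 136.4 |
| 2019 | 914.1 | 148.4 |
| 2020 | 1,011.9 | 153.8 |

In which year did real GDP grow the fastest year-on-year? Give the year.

2018: real = 804.7/1.364 = 589.96; growth vs 2017 (537.05) = 9.85%.
2019: real = 914.1/1.484 = 615.97; growth vs 2018 (589.96) = 4.41%.
2020: real = 1011.9/1.538 = 657.93; growth vs 2019 (615.97) = 6.81%.

2018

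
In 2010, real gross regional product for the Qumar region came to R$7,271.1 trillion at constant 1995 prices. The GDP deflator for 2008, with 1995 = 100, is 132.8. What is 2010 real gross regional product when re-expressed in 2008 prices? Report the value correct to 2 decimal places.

R$9,656.02 trillion

Real gross regional product in 2008 prices = Real gross regional product in 1995 prices × (P_2008/P_1995) = 7271.1 × 1.328 = 9656.02.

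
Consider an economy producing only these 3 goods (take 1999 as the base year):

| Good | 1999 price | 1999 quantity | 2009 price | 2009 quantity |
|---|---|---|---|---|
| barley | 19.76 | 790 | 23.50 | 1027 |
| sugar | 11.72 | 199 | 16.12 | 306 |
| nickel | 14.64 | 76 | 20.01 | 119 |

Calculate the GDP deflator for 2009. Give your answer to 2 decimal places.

Nominal GDP 2009 = 23.50·1027 + 16.12·306 + 20.01·119 = 31448.41.
Real GDP 2009 (at 1999 prices) = 19.76·1027 + 11.72·306 + 14.64·119 = 25622.00.
Deflator = Nominal/Real × 100 = 31448.41/25622.00 × 100 = 122.740.

122.74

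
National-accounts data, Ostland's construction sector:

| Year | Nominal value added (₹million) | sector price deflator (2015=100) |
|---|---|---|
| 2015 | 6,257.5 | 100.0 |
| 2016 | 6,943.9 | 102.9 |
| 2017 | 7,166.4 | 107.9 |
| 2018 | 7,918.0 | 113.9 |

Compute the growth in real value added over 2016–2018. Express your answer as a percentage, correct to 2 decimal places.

Real value added 2016 = 6943.9/1.029 = 6748.20.
Real value added 2018 = 7918.0/1.139 = 6951.71.
Change = 6951.71/6748.20 − 1 = 0.0302.

3.02%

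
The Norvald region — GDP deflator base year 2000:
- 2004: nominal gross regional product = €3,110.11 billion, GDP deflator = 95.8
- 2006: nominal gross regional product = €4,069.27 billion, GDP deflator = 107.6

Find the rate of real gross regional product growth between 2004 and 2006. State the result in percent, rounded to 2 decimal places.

Real gross regional product 2004 = 3110.11 / 0.958 = 3246.46.
Real gross regional product 2006 = 4069.27 / 1.076 = 3781.85.
Real growth = 3781.85 / 3246.46 − 1 = 0.1649.

16.49%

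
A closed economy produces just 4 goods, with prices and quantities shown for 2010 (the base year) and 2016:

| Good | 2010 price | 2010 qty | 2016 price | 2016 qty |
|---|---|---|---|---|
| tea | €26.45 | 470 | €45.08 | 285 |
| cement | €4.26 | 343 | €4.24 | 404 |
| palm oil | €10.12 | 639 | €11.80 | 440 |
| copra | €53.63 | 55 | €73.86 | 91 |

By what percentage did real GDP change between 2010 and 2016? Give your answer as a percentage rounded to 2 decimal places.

Real GDP 2010 = Nominal GDP 2010 = 26.45·470 + 4.26·343 + 10.12·639 + 53.63·55 = 23309.01.
Real GDP 2016 (at 2010 prices) = 26.45·285 + 4.26·404 + 10.12·440 + 53.63·91 = 18592.42.
Real growth = 18592.42/23309.01 − 1 = -0.2024.

-20.24%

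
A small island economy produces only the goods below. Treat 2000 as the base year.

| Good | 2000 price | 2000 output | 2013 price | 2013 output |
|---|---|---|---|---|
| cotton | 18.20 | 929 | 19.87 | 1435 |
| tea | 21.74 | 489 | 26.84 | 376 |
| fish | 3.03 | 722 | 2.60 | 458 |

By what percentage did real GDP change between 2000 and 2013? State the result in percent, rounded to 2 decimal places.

20.02%

Real GDP 2000 = Nominal GDP 2000 = 18.20·929 + 21.74·489 + 3.03·722 = 29726.32.
Real GDP 2013 (at 2000 prices) = 18.20·1435 + 21.74·376 + 3.03·458 = 35678.98.
Real growth = 35678.98/29726.32 − 1 = 0.2002.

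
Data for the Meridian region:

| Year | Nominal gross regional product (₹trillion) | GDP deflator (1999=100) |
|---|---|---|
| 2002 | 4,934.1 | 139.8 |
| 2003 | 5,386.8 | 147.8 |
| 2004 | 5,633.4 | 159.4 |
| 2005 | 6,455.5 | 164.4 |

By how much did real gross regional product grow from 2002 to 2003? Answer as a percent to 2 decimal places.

3.27%

Real gross regional product 2002 = 4934.1/1.398 = 3529.40.
Real gross regional product 2003 = 5386.8/1.478 = 3644.65.
Change = 3644.65/3529.40 − 1 = 0.0327.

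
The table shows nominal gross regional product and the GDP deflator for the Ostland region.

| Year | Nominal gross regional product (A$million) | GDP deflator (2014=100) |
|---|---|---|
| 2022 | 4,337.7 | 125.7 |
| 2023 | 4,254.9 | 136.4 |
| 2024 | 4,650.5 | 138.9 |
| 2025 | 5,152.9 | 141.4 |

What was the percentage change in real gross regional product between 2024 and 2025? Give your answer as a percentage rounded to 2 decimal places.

8.84%

Real gross regional product 2024 = 4650.5/1.389 = 3348.09.
Real gross regional product 2025 = 5152.9/1.414 = 3644.20.
Change = 3644.20/3348.09 − 1 = 0.0884.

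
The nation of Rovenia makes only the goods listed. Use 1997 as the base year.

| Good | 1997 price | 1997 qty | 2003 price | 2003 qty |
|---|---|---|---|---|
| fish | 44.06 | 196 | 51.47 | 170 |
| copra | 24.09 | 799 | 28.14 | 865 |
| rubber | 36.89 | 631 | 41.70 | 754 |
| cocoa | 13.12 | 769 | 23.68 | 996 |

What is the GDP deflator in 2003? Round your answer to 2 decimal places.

127.32

Nominal GDP 2003 = 51.47·170 + 28.14·865 + 41.70·754 + 23.68·996 = 88118.08.
Real GDP 2003 (at 1997 prices) = 44.06·170 + 24.09·865 + 36.89·754 + 13.12·996 = 69210.63.
Deflator = Nominal/Real × 100 = 88118.08/69210.63 × 100 = 127.319.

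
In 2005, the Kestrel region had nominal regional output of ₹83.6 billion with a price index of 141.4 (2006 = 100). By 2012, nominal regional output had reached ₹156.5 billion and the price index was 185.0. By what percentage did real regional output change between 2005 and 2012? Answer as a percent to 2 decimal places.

Deflate each year: 2005 → 83.6/1.414 = 59.12; 2012 → 156.5/1.850 = 84.59.
So real regional output changed by 84.59/59.12 − 1 = 0.4308, i.e. 43.08%.

43.08%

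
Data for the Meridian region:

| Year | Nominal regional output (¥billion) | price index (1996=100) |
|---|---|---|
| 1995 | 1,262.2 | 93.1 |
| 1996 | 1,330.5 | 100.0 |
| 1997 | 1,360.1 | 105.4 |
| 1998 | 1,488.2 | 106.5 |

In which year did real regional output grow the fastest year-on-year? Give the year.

1998

1996: real = 1330.5/1.000 = 1330.50; growth vs 1995 (1355.75) = -1.86%.
1997: real = 1360.1/1.054 = 1290.42; growth vs 1996 (1330.50) = -3.01%.
1998: real = 1488.2/1.065 = 1397.37; growth vs 1997 (1290.42) = 8.29%.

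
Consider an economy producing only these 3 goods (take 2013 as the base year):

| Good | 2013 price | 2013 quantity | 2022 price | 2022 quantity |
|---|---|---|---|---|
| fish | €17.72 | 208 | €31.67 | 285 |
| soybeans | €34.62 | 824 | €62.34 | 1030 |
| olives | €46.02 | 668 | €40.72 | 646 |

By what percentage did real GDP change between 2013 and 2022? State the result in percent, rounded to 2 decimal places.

11.89%

Real GDP 2013 = Nominal GDP 2013 = 17.72·208 + 34.62·824 + 46.02·668 = 62954.00.
Real GDP 2022 (at 2013 prices) = 17.72·285 + 34.62·1030 + 46.02·646 = 70437.72.
Real growth = 70437.72/62954.00 − 1 = 0.1189.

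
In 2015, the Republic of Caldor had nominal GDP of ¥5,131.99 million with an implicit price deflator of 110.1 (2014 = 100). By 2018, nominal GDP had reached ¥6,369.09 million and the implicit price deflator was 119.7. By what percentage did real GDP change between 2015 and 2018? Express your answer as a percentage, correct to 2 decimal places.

14.15%

Deflate each year: 2015 → 5131.99/1.101 = 4661.21; 2018 → 6369.09/1.197 = 5320.88.
So real GDP changed by 5320.88/4661.21 − 1 = 0.1415, i.e. 14.15%.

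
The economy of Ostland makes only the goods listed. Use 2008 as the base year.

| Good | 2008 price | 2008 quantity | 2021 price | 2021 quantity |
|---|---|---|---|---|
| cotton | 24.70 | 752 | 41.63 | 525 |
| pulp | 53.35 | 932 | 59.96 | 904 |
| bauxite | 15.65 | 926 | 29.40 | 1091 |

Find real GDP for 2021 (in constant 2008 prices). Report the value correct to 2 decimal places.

78270.05

Real GDP 2021 = Σ (p_2008 × q_2021) = 24.70·525 + 53.35·904 + 15.65·1091 = 78270.05.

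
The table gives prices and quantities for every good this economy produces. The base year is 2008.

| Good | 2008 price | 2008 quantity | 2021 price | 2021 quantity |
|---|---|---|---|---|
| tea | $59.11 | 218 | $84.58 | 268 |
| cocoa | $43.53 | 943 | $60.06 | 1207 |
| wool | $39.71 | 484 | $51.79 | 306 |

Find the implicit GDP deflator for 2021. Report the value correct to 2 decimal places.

Nominal GDP 2021 = 84.58·268 + 60.06·1207 + 51.79·306 = 111007.60.
Real GDP 2021 (at 2008 prices) = 59.11·268 + 43.53·1207 + 39.71·306 = 80533.45.
Deflator = Nominal/Real × 100 = 111007.60/80533.45 × 100 = 137.840.

137.84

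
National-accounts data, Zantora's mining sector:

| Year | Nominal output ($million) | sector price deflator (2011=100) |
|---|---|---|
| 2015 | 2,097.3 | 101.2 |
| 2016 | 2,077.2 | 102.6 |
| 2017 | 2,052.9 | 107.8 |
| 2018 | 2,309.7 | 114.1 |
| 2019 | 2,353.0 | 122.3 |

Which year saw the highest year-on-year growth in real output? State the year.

2016: real = 2077.2/1.026 = 2024.56; growth vs 2015 (2072.43) = -2.31%.
2017: real = 2052.9/1.078 = 1904.36; growth vs 2016 (2024.56) = -5.94%.
2018: real = 2309.7/1.141 = 2024.28; growth vs 2017 (1904.36) = 6.30%.
2019: real = 2353.0/1.223 = 1923.96; growth vs 2018 (2024.28) = -4.96%.

2018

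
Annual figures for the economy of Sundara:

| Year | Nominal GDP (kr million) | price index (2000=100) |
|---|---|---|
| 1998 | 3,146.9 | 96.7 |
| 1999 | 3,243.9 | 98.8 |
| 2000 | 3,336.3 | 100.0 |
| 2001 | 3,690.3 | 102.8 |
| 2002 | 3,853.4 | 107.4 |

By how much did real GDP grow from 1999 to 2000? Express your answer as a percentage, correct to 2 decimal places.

Real GDP 1999 = 3243.9/0.988 = 3283.30.
Real GDP 2000 = 3336.3/1.000 = 3336.30.
Change = 3336.30/3283.30 − 1 = 0.0161.

1.61%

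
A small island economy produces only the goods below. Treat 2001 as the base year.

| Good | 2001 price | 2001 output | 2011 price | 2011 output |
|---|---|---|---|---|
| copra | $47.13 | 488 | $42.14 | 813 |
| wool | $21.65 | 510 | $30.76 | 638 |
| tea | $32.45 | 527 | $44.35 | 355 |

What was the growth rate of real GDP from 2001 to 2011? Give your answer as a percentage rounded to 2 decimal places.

24.46%

Real GDP 2001 = Nominal GDP 2001 = 47.13·488 + 21.65·510 + 32.45·527 = 51142.09.
Real GDP 2011 (at 2001 prices) = 47.13·813 + 21.65·638 + 32.45·355 = 63649.14.
Real growth = 63649.14/51142.09 − 1 = 0.2446.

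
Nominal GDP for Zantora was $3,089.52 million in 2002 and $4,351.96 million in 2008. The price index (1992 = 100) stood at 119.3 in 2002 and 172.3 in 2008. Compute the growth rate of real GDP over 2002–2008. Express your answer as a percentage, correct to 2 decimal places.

-2.47%

Deflate each year: 2002 → 3089.52/1.193 = 2589.71; 2008 → 4351.96/1.723 = 2525.80.
So real GDP changed by 2525.80/2589.71 − 1 = -0.0247, i.e. -2.47%.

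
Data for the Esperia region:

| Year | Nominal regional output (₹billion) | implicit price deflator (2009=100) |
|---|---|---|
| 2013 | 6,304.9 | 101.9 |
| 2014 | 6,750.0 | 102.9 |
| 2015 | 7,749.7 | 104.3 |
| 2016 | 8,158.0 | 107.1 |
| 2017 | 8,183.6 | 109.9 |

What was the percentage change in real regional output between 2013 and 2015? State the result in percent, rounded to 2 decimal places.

Real regional output 2013 = 6304.9/1.019 = 6187.34.
Real regional output 2015 = 7749.7/1.043 = 7430.20.
Change = 7430.20/6187.34 − 1 = 0.2009.

20.09%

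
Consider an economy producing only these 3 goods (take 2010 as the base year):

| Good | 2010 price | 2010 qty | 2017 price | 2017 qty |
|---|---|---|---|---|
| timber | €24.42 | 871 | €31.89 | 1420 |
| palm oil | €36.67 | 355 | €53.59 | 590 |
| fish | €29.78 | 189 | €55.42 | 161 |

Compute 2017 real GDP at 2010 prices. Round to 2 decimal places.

€61106.28

Real GDP 2017 = Σ (p_2010 × q_2017) = 24.42·1420 + 36.67·590 + 29.78·161 = 61106.28.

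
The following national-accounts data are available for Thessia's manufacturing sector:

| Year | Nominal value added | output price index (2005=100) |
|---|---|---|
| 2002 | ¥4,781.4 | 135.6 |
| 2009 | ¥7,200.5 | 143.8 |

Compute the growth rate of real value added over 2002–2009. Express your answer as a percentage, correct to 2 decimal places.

42.01%

Real value added 2002 = 4781.4 / 1.356 = 3526.11.
Real value added 2009 = 7200.5 / 1.438 = 5007.30.
Real growth = 5007.30 / 3526.11 − 1 = 0.4201.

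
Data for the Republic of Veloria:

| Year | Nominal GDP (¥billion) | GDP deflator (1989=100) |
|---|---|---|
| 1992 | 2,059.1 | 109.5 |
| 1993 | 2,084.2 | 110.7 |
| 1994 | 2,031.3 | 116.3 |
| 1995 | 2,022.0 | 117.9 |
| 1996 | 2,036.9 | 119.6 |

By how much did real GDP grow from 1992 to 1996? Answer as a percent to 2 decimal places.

Real GDP 1992 = 2059.1/1.095 = 1880.46.
Real GDP 1996 = 2036.9/1.196 = 1703.09.
Change = 1703.09/1880.46 − 1 = -0.0943.

-9.43%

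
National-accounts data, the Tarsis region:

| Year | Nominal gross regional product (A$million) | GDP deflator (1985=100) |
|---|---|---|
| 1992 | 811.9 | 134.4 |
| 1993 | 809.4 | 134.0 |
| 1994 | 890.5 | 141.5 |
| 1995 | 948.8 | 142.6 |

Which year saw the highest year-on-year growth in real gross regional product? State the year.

1995

1993: real = 809.4/1.340 = 604.03; growth vs 1992 (604.09) = -0.01%.
1994: real = 890.5/1.415 = 629.33; growth vs 1993 (604.03) = 4.19%.
1995: real = 948.8/1.426 = 665.36; growth vs 1994 (629.33) = 5.73%.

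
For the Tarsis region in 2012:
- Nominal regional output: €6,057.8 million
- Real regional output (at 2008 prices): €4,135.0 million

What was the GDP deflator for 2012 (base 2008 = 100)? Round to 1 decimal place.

GDP deflator = (Nominal / Real) × 100 = 6057.8 / 4135.0 × 100 = 146.50.

146.5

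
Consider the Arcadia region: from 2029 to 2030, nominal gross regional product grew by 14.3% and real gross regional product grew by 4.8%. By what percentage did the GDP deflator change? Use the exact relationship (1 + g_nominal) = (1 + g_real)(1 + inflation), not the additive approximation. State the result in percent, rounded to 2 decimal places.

9.06%

(1 + g_nom) = (1 + g_real)(1 + π), so π = 1.1430 / 1.0480 − 1 = 0.09065.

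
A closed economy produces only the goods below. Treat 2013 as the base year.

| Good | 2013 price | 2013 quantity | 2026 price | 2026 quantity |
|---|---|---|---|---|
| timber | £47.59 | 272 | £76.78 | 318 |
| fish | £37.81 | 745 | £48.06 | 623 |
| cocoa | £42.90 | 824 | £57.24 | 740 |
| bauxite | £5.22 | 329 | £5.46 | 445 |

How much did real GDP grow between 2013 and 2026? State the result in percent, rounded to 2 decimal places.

-6.93%

Real GDP 2013 = Nominal GDP 2013 = 47.59·272 + 37.81·745 + 42.90·824 + 5.22·329 = 78179.91.
Real GDP 2026 (at 2013 prices) = 47.59·318 + 37.81·623 + 42.90·740 + 5.22·445 = 72758.15.
Real growth = 72758.15/78179.91 − 1 = -0.0693.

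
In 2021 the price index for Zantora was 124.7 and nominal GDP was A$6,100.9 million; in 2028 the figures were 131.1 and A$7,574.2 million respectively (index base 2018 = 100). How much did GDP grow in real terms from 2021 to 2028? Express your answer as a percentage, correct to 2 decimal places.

18.09%

Deflate each year: 2021 → 6100.9/1.247 = 4892.46; 2028 → 7574.2/1.311 = 5777.42.
So real GDP changed by 5777.42/4892.46 − 1 = 0.1809, i.e. 18.09%.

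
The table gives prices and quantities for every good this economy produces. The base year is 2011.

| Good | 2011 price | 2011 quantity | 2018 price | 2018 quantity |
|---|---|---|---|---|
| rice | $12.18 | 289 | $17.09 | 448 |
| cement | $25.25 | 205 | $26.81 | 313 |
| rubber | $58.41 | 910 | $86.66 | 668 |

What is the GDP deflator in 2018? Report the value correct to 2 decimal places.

Nominal GDP 2018 = 17.09·448 + 26.81·313 + 86.66·668 = 73936.73.
Real GDP 2018 (at 2011 prices) = 12.18·448 + 25.25·313 + 58.41·668 = 52377.77.
Deflator = Nominal/Real × 100 = 73936.73/52377.77 × 100 = 141.161.

141.16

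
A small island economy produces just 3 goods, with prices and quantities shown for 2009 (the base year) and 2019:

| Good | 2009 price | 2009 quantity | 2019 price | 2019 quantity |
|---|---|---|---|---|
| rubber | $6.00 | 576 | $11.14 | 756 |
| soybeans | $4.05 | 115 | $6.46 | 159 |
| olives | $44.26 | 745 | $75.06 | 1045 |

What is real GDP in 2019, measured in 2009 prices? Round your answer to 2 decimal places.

$51431.65

Real GDP 2019 = Σ (p_2009 × q_2019) = 6.00·756 + 4.05·159 + 44.26·1045 = 51431.65.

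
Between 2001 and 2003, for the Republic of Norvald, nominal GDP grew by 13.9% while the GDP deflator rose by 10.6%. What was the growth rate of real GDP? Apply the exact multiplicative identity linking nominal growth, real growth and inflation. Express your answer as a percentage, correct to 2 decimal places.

(1 + g_nom) = (1 + g_real)(1 + π), so g_real = 1.1390 / 1.1060 − 1 = 0.02984.

2.98%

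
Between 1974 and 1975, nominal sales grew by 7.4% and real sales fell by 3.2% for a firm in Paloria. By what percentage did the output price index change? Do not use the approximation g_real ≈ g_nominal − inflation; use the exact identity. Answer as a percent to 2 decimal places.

(1 + g_nom) = (1 + g_real)(1 + π), so π = 1.0740 / 0.9680 − 1 = 0.10950.

10.95%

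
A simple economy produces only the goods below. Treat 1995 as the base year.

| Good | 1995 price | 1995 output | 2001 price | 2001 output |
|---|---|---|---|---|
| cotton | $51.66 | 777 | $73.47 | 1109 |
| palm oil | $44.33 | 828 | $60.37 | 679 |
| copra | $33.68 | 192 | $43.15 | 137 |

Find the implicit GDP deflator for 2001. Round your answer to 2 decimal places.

Nominal GDP 2001 = 73.47·1109 + 60.37·679 + 43.15·137 = 128381.01.
Real GDP 2001 (at 1995 prices) = 51.66·1109 + 44.33·679 + 33.68·137 = 92005.17.
Deflator = Nominal/Real × 100 = 128381.01/92005.17 × 100 = 139.537.

139.54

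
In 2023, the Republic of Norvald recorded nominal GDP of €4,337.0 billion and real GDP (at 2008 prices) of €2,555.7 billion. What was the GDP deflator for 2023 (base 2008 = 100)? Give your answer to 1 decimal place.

169.7

GDP deflator = (Nominal / Real) × 100 = 4337.0 / 2555.7 × 100 = 169.70.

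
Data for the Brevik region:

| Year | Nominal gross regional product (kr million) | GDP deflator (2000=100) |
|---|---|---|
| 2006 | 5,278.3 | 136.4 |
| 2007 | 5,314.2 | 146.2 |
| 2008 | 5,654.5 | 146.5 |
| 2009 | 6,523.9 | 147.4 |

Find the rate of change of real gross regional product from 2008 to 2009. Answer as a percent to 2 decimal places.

14.67%

Real gross regional product 2008 = 5654.5/1.465 = 3859.73.
Real gross regional product 2009 = 6523.9/1.474 = 4425.98.
Change = 4425.98/3859.73 − 1 = 0.1467.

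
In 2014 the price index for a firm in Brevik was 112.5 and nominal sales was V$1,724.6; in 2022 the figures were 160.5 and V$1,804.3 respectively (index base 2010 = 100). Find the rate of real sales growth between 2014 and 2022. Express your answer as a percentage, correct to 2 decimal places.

-26.67%

Real sales 2014 = 1724.6 / 1.125 = 1532.98.
Real sales 2022 = 1804.3 / 1.605 = 1124.17.
Real growth = 1124.17 / 1532.98 − 1 = -0.2667.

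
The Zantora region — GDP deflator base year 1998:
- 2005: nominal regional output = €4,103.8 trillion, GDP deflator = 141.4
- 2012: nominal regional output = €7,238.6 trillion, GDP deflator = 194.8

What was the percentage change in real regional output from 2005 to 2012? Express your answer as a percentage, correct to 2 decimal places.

28.04%

Deflate each year: 2005 → 4103.8/1.414 = 2902.26; 2012 → 7238.6/1.948 = 3715.91.
So real regional output changed by 3715.91/2902.26 − 1 = 0.2804, i.e. 28.04%.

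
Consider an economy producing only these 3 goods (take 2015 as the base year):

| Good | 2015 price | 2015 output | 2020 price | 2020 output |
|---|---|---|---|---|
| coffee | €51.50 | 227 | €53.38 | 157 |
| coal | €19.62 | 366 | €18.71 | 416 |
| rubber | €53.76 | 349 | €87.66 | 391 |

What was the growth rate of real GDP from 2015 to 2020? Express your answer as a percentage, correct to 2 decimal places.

Real GDP 2015 = Nominal GDP 2015 = 51.50·227 + 19.62·366 + 53.76·349 = 37633.66.
Real GDP 2020 (at 2015 prices) = 51.50·157 + 19.62·416 + 53.76·391 = 37267.58.
Real growth = 37267.58/37633.66 − 1 = -0.0097.

-0.97%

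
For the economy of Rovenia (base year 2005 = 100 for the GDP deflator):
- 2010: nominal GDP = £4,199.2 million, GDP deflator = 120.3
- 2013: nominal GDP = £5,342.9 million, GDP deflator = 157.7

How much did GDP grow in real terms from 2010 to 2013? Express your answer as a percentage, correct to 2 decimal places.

-2.94%

Real GDP 2010 = 4199.2 / 1.203 = 3490.61.
Real GDP 2013 = 5342.9 / 1.577 = 3388.02.
Real growth = 3388.02 / 3490.61 − 1 = -0.0294.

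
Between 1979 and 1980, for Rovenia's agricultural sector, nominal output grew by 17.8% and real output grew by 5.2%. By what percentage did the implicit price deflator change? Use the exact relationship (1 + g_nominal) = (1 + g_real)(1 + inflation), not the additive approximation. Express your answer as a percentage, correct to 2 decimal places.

(1 + g_nom) = (1 + g_real)(1 + π), so π = 1.1780 / 1.0520 − 1 = 0.11977.

11.98%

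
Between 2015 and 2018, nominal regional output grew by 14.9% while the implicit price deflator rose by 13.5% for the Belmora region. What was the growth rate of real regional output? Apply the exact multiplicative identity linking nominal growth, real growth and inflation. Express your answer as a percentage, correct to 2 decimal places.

1.23%

(1 + g_nom) = (1 + g_real)(1 + π), so g_real = 1.1490 / 1.1350 − 1 = 0.01233.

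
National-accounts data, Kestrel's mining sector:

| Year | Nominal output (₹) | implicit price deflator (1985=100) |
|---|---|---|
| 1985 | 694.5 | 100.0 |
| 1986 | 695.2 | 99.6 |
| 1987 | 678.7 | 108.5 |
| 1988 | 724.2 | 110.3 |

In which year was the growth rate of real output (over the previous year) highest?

1986: real = 695.2/0.996 = 697.99; growth vs 1985 (694.50) = 0.50%.
1987: real = 678.7/1.085 = 625.53; growth vs 1986 (697.99) = -10.38%.
1988: real = 724.2/1.103 = 656.57; growth vs 1987 (625.53) = 4.96%.

1988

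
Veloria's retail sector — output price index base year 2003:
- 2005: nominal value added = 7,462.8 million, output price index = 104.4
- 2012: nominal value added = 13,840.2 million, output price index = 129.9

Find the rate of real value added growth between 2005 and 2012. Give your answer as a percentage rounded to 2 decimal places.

49.05%

Deflate each year: 2005 → 7462.8/1.044 = 7148.28; 2012 → 13840.2/1.299 = 10654.50.
So real value added changed by 10654.50/7148.28 − 1 = 0.4905, i.e. 49.05%.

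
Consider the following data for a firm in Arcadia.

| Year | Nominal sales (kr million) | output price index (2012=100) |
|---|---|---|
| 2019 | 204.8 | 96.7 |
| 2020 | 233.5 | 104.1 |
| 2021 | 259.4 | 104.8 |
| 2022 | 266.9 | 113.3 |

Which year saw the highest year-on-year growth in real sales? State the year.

2020: real = 233.5/1.041 = 224.30; growth vs 2019 (211.79) = 5.91%.
2021: real = 259.4/1.048 = 247.52; growth vs 2020 (224.30) = 10.35%.
2022: real = 266.9/1.133 = 235.57; growth vs 2021 (247.52) = -4.83%.

2021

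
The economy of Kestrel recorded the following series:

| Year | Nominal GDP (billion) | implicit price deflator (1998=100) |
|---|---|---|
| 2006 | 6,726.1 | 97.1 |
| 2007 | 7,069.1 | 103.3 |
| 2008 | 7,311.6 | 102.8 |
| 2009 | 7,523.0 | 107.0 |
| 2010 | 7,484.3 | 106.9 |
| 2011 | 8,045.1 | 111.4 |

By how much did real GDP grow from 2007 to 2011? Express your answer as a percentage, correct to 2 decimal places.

Real GDP 2007 = 7069.1/1.033 = 6843.27.
Real GDP 2011 = 8045.1/1.114 = 7221.81.
Change = 7221.81/6843.27 − 1 = 0.0553.

5.53%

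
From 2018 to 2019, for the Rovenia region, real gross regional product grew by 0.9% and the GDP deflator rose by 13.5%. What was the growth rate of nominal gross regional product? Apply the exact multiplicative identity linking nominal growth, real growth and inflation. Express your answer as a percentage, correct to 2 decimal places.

(1 + g_nom) = (1 + g_real)(1 + π) = 1.0090 × 1.1350 = 1.14522.

14.52%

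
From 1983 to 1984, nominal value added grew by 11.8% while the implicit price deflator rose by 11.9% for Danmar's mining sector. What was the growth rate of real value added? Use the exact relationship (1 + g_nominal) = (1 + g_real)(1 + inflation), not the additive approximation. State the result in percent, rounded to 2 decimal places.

-0.09%

(1 + g_nom) = (1 + g_real)(1 + π), so g_real = 1.1180 / 1.1190 − 1 = -0.00089.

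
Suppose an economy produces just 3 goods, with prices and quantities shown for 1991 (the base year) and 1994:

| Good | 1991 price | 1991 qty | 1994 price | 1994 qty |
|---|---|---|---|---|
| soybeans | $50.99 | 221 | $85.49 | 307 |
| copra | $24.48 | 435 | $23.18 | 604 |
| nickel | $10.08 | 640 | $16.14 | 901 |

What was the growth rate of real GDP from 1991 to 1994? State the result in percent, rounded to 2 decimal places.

39.31%

Real GDP 1991 = Nominal GDP 1991 = 50.99·221 + 24.48·435 + 10.08·640 = 28368.79.
Real GDP 1994 (at 1991 prices) = 50.99·307 + 24.48·604 + 10.08·901 = 39521.93.
Real growth = 39521.93/28368.79 − 1 = 0.3931.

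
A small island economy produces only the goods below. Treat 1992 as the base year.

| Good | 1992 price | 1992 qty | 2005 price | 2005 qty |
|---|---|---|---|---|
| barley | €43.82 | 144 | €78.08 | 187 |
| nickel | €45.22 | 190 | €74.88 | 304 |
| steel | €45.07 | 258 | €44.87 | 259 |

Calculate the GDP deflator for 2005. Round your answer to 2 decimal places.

Nominal GDP 2005 = 78.08·187 + 74.88·304 + 44.87·259 = 48985.81.
Real GDP 2005 (at 1992 prices) = 43.82·187 + 45.22·304 + 45.07·259 = 33614.35.
Deflator = Nominal/Real × 100 = 48985.81/33614.35 × 100 = 145.729.

145.73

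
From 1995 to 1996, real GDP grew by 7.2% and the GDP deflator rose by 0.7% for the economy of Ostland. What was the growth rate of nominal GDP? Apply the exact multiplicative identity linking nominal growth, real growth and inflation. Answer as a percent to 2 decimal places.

(1 + g_nom) = (1 + g_real)(1 + π) = 1.0720 × 1.0070 = 1.07950.

7.95%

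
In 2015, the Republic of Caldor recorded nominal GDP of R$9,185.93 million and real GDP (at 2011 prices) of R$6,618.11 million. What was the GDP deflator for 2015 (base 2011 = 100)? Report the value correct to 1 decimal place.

138.8

GDP deflator = (Nominal / Real) × 100 = 9185.93 / 6618.11 × 100 = 138.80.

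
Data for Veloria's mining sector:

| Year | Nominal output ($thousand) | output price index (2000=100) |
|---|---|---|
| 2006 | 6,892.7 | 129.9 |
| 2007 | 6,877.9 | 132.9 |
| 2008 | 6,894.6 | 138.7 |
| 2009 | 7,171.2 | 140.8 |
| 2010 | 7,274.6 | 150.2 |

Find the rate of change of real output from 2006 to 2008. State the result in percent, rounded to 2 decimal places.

Real output 2006 = 6892.7/1.299 = 5306.16.
Real output 2008 = 6894.6/1.387 = 4970.87.
Change = 4970.87/5306.16 − 1 = -0.0632.

-6.32%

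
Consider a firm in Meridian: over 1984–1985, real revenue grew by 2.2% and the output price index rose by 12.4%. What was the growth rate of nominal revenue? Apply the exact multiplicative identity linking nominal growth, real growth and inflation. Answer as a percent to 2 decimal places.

14.87%

(1 + g_nom) = (1 + g_real)(1 + π) = 1.0220 × 1.1240 = 1.14873.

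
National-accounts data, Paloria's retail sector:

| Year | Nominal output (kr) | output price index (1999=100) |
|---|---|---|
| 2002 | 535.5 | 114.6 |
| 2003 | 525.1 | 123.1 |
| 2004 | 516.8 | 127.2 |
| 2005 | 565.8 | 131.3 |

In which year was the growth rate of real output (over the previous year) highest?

2005

2003: real = 525.1/1.231 = 426.56; growth vs 2002 (467.28) = -8.71%.
2004: real = 516.8/1.272 = 406.29; growth vs 2003 (426.56) = -4.75%.
2005: real = 565.8/1.313 = 430.92; growth vs 2004 (406.29) = 6.06%.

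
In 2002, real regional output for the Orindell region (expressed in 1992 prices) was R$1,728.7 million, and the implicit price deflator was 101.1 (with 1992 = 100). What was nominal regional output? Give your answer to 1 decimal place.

Nominal regional output = Real × (implicit price deflator/100) = 1728.7 × 1.011 = 1747.72.

R$1,747.7 million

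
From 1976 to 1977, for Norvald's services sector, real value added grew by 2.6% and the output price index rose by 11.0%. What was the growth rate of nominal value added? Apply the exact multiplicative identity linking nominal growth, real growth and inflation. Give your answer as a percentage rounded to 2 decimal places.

13.89%

(1 + g_nom) = (1 + g_real)(1 + π) = 1.0260 × 1.1100 = 1.13886.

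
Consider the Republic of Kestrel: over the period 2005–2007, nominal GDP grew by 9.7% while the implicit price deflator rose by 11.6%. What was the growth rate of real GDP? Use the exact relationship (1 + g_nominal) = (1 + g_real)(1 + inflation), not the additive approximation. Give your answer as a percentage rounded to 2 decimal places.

(1 + g_nom) = (1 + g_real)(1 + π), so g_real = 1.0970 / 1.1160 − 1 = -0.01703.

-1.70%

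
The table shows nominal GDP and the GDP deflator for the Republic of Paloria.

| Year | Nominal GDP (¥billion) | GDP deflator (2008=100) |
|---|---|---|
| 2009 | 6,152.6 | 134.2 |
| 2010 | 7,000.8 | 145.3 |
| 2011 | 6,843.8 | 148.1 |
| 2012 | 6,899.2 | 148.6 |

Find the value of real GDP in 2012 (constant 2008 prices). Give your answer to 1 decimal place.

Real GDP 2012 = 6899.2 / 1.486 = 4642.80.

¥4,642.8 billion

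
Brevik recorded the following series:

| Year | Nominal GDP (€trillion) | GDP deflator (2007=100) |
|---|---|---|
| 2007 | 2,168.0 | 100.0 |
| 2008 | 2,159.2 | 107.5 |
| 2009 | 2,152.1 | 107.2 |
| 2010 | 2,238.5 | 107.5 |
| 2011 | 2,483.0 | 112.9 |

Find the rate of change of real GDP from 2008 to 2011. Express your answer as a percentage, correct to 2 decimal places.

9.50%

Real GDP 2008 = 2159.2/1.075 = 2008.56.
Real GDP 2011 = 2483.0/1.129 = 2199.29.
Change = 2199.29/2008.56 − 1 = 0.0950.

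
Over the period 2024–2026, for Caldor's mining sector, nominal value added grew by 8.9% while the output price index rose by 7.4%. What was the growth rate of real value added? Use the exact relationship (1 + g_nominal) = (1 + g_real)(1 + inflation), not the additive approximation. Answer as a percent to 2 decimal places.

1.40%

(1 + g_nom) = (1 + g_real)(1 + π), so g_real = 1.0890 / 1.0740 − 1 = 0.01397.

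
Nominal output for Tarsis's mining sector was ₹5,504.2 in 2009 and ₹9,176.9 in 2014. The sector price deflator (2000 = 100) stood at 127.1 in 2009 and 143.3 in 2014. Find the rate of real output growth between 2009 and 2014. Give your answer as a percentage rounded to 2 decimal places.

Real output 2009 = 5504.2 / 1.271 = 4330.61.
Real output 2014 = 9176.9 / 1.433 = 6403.98.
Real growth = 6403.98 / 4330.61 − 1 = 0.4788.

47.88%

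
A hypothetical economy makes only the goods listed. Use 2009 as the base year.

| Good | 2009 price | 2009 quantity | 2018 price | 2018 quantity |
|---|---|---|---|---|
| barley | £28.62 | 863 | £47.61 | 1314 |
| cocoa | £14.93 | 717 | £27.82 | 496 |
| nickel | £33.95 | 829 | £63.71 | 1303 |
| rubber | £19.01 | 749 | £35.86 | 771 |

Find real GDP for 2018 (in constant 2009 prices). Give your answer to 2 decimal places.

Real GDP 2018 = Σ (p_2009 × q_2018) = 28.62·1314 + 14.93·496 + 33.95·1303 + 19.01·771 = 103905.52.

£103905.52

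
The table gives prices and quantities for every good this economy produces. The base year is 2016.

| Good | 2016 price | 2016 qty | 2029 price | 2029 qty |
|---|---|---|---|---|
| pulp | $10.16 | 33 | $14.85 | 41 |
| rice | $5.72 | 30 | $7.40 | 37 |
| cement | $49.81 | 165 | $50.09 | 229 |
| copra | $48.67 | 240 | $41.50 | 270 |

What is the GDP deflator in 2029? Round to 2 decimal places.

Nominal GDP 2029 = 14.85·41 + 7.40·37 + 50.09·229 + 41.50·270 = 23558.26.
Real GDP 2029 (at 2016 prices) = 10.16·41 + 5.72·37 + 49.81·229 + 48.67·270 = 25175.59.
Deflator = Nominal/Real × 100 = 23558.26/25175.59 × 100 = 93.576.

93.58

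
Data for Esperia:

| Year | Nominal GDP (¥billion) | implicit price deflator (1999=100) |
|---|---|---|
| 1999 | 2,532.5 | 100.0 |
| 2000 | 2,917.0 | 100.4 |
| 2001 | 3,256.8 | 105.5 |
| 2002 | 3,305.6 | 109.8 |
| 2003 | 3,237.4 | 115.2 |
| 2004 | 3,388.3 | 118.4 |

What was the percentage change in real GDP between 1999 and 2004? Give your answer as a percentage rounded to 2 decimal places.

Real GDP 1999 = 2532.5/1.000 = 2532.50.
Real GDP 2004 = 3388.3/1.184 = 2861.74.
Change = 2861.74/2532.50 − 1 = 0.1300.

13.00%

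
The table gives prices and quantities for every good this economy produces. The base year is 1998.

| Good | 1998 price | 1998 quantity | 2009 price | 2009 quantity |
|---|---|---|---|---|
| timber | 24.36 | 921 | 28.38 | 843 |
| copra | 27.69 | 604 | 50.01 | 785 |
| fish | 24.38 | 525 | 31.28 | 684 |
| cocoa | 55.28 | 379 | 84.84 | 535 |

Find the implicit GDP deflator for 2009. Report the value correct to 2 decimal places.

Nominal GDP 2009 = 28.38·843 + 50.01·785 + 31.28·684 + 84.84·535 = 129967.11.
Real GDP 2009 (at 1998 prices) = 24.36·843 + 27.69·785 + 24.38·684 + 55.28·535 = 88522.85.
Deflator = Nominal/Real × 100 = 129967.11/88522.85 × 100 = 146.818.

146.82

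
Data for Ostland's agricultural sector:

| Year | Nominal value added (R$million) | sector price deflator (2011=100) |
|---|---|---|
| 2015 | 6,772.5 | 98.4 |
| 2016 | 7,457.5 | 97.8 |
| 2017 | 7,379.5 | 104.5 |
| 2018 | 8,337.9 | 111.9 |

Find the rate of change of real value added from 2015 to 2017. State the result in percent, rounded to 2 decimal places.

Real value added 2015 = 6772.5/0.984 = 6882.62.
Real value added 2017 = 7379.5/1.045 = 7061.72.
Change = 7061.72/6882.62 − 1 = 0.0260.

2.60%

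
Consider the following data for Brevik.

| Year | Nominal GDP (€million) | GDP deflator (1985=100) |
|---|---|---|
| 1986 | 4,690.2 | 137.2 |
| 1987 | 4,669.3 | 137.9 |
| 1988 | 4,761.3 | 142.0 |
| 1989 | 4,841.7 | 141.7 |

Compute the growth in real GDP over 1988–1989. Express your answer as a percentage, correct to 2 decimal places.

Real GDP 1988 = 4761.3/1.420 = 3353.03.
Real GDP 1989 = 4841.7/1.417 = 3416.87.
Change = 3416.87/3353.03 − 1 = 0.0190.

1.90%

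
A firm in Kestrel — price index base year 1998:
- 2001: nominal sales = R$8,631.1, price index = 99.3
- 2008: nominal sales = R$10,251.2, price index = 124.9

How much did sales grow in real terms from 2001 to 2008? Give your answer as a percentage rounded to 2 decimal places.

-5.57%

Real sales 2001 = 8631.1 / 0.993 = 8691.94.
Real sales 2008 = 10251.2 / 1.249 = 8207.53.
Real growth = 8207.53 / 8691.94 − 1 = -0.0557.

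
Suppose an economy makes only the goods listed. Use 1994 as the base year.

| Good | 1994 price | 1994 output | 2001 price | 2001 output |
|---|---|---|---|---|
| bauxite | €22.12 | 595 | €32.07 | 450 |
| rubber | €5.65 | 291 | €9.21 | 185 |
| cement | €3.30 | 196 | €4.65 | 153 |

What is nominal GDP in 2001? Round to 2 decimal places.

Nominal GDP 2001 = Σ (p_2001 × q_2001) = 32.07·450 + 9.21·185 + 4.65·153 = 16846.80.

€16846.80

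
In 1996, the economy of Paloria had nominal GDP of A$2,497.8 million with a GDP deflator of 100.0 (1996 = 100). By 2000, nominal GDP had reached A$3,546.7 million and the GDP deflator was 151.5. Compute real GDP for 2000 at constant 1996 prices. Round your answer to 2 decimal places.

Real GDP = Nominal / (GDP deflator/100) = 3546.7 / 1.515 = 2341.06.

A$2,341.06 million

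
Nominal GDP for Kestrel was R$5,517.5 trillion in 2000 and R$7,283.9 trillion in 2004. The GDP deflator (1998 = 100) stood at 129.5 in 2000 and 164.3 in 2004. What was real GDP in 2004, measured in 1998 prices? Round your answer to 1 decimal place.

R$4,433.3 trillion

Real GDP = Nominal / (GDP deflator/100) = 7283.9 / 1.643 = 4433.29.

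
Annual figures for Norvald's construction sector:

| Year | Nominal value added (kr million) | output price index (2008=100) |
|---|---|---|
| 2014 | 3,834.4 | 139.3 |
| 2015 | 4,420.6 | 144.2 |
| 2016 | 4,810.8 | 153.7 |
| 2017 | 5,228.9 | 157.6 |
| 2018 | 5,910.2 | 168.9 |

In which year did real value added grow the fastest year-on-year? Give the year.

2015: real = 4420.6/1.442 = 3065.60; growth vs 2014 (2752.62) = 11.37%.
2016: real = 4810.8/1.537 = 3129.99; growth vs 2015 (3065.60) = 2.10%.
2017: real = 5228.9/1.576 = 3317.83; growth vs 2016 (3129.99) = 6.00%.
2018: real = 5910.2/1.689 = 3499.23; growth vs 2017 (3317.83) = 5.47%.

2015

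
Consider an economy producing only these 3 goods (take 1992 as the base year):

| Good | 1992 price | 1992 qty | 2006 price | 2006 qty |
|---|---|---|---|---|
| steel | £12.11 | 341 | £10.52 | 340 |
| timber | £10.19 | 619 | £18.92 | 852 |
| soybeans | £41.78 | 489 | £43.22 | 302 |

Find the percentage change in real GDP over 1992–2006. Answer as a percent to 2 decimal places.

-17.66%

Real GDP 1992 = Nominal GDP 1992 = 12.11·341 + 10.19·619 + 41.78·489 = 30867.54.
Real GDP 2006 (at 1992 prices) = 12.11·340 + 10.19·852 + 41.78·302 = 25416.84.
Real growth = 25416.84/30867.54 − 1 = -0.1766.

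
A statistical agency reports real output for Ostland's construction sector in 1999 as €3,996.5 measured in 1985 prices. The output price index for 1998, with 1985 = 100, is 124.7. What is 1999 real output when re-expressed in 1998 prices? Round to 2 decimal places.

€4,983.64

Real output in 1998 prices = Real output in 1985 prices × (P_1998/P_1985) = 3996.5 × 1.247 = 4983.64.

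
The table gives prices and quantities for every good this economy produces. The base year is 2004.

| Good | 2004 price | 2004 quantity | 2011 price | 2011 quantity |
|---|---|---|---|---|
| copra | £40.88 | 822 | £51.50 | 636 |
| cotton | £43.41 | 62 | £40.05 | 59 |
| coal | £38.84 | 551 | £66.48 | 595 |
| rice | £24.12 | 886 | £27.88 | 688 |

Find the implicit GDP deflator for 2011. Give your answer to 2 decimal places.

Nominal GDP 2011 = 51.50·636 + 40.05·59 + 66.48·595 + 27.88·688 = 93853.99.
Real GDP 2011 (at 2004 prices) = 40.88·636 + 43.41·59 + 38.84·595 + 24.12·688 = 68265.23.
Deflator = Nominal/Real × 100 = 93853.99/68265.23 × 100 = 137.484.

137.48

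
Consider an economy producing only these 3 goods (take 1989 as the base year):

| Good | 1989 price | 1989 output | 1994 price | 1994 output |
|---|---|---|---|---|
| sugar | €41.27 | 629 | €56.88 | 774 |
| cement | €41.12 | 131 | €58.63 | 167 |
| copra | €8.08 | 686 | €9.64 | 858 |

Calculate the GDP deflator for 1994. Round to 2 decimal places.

135.73

Nominal GDP 1994 = 56.88·774 + 58.63·167 + 9.64·858 = 62087.45.
Real GDP 1994 (at 1989 prices) = 41.27·774 + 41.12·167 + 8.08·858 = 45742.66.
Deflator = Nominal/Real × 100 = 62087.45/45742.66 × 100 = 135.732.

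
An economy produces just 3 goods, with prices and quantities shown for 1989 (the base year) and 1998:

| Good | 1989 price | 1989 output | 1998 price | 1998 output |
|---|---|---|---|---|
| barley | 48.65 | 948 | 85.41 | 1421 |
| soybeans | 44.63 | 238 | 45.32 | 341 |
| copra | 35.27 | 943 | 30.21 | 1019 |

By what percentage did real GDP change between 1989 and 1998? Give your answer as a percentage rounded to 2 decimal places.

33.65%

Real GDP 1989 = Nominal GDP 1989 = 48.65·948 + 44.63·238 + 35.27·943 = 90001.75.
Real GDP 1998 (at 1989 prices) = 48.65·1421 + 44.63·341 + 35.27·1019 = 120290.61.
Real growth = 120290.61/90001.75 − 1 = 0.3365.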